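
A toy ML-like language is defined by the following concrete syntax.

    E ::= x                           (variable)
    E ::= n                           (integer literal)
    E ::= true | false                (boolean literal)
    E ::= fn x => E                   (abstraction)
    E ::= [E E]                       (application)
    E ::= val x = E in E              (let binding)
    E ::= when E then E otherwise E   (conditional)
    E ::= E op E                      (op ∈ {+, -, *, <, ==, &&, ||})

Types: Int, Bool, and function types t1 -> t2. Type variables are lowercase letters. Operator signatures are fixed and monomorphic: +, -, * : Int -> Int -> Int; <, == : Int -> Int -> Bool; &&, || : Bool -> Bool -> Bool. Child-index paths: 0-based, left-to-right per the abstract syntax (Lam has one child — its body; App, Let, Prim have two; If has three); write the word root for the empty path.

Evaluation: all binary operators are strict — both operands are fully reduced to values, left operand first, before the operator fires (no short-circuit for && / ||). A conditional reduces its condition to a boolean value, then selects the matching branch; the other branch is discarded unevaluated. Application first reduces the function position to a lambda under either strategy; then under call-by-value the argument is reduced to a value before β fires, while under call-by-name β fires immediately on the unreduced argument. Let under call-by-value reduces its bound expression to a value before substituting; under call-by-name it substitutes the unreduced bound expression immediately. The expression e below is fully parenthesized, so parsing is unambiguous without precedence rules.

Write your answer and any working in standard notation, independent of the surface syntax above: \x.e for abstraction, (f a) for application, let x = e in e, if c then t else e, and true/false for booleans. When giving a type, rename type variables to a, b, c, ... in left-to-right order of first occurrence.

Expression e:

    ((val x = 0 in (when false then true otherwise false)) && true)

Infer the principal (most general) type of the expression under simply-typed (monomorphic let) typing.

Working:
let x : Int
  unify Bool ~ Bool
  unify Bool ~ Bool
  unify Bool ~ Bool
  unify Bool ~ Bool

Answer: Bool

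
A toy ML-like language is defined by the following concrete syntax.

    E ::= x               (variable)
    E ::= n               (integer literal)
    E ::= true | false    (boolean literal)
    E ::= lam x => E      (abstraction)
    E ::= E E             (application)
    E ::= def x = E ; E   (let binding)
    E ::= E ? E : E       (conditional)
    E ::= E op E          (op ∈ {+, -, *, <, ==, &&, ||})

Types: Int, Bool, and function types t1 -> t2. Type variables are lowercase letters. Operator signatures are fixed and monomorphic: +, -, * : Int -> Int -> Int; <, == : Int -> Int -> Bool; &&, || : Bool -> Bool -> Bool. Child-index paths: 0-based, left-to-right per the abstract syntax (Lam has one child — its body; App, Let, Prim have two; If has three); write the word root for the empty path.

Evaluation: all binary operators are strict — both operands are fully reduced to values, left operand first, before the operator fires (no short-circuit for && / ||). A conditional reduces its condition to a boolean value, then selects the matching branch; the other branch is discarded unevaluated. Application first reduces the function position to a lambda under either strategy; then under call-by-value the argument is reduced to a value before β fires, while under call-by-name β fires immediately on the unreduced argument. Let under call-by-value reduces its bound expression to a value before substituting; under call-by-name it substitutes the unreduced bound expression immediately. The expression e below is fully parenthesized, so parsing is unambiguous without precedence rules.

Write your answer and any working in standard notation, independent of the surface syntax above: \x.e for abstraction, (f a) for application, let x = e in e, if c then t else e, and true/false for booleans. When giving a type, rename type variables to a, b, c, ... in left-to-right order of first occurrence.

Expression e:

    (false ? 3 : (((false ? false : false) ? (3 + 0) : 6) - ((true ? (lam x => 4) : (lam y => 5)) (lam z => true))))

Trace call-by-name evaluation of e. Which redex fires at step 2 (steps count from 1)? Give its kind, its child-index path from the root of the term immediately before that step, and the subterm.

Answer: if at 0.0 : (if false then false else false)

Derivation:
step 0: (if false then 3 else ((if (if false then false else false) then (3 + 0) else 6) - ((if true then (\x.4) else (\y.5)) (\z.true))))
step 1: [if@root] ((if (if false then false else false) then (3 + 0) else 6) - ((if true then (\x.4) else (\y.5)) (\z.true)))
step 2: [if@0.0] ((if false then (3 + 0) else 6) - ((if true then (\x.4) else (\y.5)) (\z.true)))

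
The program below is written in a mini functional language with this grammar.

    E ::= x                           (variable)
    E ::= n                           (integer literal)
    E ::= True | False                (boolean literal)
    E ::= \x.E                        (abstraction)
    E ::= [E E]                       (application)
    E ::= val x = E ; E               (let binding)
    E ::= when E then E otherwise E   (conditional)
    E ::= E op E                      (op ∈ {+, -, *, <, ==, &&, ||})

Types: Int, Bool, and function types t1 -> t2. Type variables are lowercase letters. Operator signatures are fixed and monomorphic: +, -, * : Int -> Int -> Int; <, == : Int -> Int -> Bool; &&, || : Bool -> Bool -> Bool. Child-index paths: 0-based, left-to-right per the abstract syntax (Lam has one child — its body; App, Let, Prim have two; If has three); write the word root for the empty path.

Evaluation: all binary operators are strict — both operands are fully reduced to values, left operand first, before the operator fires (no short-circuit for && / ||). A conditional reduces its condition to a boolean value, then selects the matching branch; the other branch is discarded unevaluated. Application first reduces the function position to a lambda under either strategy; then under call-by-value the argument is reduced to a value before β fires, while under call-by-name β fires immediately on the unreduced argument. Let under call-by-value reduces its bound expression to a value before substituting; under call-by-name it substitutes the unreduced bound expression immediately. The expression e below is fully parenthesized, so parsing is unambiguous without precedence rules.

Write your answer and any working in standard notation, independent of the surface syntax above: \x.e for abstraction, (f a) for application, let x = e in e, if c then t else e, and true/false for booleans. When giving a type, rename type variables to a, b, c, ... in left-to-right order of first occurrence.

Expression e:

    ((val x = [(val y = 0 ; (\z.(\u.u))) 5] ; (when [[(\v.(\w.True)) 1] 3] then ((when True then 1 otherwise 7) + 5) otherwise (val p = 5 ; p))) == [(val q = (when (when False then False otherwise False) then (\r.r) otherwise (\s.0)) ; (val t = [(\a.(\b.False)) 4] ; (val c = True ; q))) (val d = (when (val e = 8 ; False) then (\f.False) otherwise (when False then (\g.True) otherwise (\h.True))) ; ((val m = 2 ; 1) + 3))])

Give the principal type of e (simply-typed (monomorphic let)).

Trace:
let y : Int
u : b
\u._ : b -> b
\z._ : a -> b -> b
  unify a -> b -> b ~ Int -> c
  unify a ~ Int
  unify b -> b ~ c
_ _ : b -> b
let x : b -> b
\w._ : e -> Bool
\v._ : d -> e -> Bool
  unify d -> e -> Bool ~ Int -> f
  unify d ~ Int
  unify e -> Bool ~ f
_ _ : e -> Bool
  unify e -> Bool ~ Int -> g
  unify e ~ Int
  unify Bool ~ g
_ _ : Bool
  unify Bool ~ Bool
  unify Bool ~ Bool
  unify Int ~ Int
  unify Int ~ Int
  unify Int ~ Int
let p : Int
p : Int
  unify Int ~ Int
  unify Int ~ Int
  unify Bool ~ Bool
  unify Bool ~ Bool
  unify Bool ~ Bool
r : h
\r._ : h -> h
\s._ : i -> Int
  unify h -> h ~ i -> Int
  unify h ~ i
  unify i ~ Int
let q : Int -> Int
\b._ : k -> Bool
\a._ : j -> k -> Bool
  unify j -> k -> Bool ~ Int -> l
  unify j ~ Int
  unify k -> Bool ~ l
_ _ : k -> Bool
let t : k -> Bool
let c : Bool
q : Int -> Int
let e : Int
  unify Bool ~ Bool
\f._ : m -> Bool
  unify Bool ~ Bool
\g._ : n -> Bool
\h._ : o -> Bool
  unify n -> Bool ~ o -> Bool
  unify n ~ o
  unify Bool ~ Bool
  unify m -> Bool ~ o -> Bool
  unify m ~ o
  unify Bool ~ Bool
let d : o -> Bool
let m : Int
  unify Int ~ Int
  unify Int ~ Int
  unify Int -> Int ~ Int -> p
  unify Int ~ Int
  unify Int ~ p
_ _ : Int
  unify Int ~ Int

Answer: Bool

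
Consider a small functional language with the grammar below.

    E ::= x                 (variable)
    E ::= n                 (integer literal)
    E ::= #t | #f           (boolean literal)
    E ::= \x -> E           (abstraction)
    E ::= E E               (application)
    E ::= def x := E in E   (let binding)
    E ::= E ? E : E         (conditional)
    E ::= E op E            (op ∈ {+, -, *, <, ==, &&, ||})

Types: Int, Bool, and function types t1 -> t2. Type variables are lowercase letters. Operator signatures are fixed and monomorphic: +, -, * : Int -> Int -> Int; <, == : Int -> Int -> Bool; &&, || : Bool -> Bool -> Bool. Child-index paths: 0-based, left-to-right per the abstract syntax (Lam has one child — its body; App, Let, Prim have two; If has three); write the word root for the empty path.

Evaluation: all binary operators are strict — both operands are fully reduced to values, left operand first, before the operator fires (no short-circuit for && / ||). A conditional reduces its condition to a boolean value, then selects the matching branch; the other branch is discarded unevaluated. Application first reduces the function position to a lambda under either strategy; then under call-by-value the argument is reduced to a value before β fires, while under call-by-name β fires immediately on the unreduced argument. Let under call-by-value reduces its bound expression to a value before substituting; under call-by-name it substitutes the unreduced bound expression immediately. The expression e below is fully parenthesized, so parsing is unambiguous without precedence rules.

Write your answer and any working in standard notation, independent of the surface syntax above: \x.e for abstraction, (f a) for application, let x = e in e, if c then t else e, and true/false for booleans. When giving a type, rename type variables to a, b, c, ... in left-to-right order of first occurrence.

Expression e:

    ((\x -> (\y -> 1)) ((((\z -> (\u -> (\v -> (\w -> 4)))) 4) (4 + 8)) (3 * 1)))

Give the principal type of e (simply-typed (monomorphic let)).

Derivation:
\y._ : b -> Int
\x._ : a -> b -> Int
\w._ : f -> Int
\v._ : e -> f -> Int
\u._ : d -> e -> f -> Int
\z._ : c -> d -> e -> f -> Int
  unify c -> d -> e -> f -> Int ~ Int -> g
  unify c ~ Int
  unify d -> e -> f -> Int ~ g
_ _ : d -> e -> f -> Int
  unify Int ~ Int
  unify Int ~ Int
  unify d -> e -> f -> Int ~ Int -> h
  unify d ~ Int
  unify e -> f -> Int ~ h
_ _ : e -> f -> Int
  unify Int ~ Int
  unify Int ~ Int
  unify e -> f -> Int ~ Int -> i
  unify e ~ Int
  unify f -> Int ~ i
_ _ : f -> Int
  unify a -> b -> Int ~ (f -> Int) -> j
  unify a ~ f -> Int
  unify b -> Int ~ j
_ _ : b -> Int

Answer: a -> Int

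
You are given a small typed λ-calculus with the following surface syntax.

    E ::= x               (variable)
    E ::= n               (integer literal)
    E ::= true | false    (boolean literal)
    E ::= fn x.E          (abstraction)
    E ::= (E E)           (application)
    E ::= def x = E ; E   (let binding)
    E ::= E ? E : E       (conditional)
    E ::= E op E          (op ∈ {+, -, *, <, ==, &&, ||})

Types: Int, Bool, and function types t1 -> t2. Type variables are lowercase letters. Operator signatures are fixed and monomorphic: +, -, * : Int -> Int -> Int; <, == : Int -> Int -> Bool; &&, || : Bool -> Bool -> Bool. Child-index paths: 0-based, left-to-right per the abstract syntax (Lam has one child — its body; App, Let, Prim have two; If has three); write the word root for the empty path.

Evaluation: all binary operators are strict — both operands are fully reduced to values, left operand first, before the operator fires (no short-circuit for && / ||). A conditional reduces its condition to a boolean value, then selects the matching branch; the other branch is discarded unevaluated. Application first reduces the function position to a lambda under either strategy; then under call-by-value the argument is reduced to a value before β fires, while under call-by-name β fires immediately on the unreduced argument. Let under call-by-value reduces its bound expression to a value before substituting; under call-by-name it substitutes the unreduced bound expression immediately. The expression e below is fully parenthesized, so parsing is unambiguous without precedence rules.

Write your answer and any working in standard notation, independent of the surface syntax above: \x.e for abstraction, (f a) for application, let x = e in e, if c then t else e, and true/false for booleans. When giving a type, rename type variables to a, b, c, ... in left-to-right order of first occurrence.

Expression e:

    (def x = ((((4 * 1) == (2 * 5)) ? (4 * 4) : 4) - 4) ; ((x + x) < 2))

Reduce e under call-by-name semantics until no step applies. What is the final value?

Answer: true

Working:
step 0: (let x = ((if ((4 * 1) == (2 * 5)) then (4 * 4) else 4) - 4) in ((x + x) < 2))
step 1: [let@root] ((((if ((4 * 1) == (2 * 5)) then (4 * 4) else 4) - 4) + ((if ((4 * 1) == (2 * 5)) then (4 * 4) else 4) - 4)) < 2)
step 2: [delta@0.0.0.0.0] ((((if (4 == (2 * 5)) then (4 * 4) else 4) - 4) + ((if ((4 * 1) == (2 * 5)) then (4 * 4) else 4) - 4)) < 2)
step 3: [delta@0.0.0.0.1] ((((if (4 == 10) then (4 * 4) else 4) - 4) + ((if ((4 * 1) == (2 * 5)) then (4 * 4) else 4) - 4)) < 2)
step 4: [delta@0.0.0.0] ((((if false then (4 * 4) else 4) - 4) + ((if ((4 * 1) == (2 * 5)) then (4 * 4) else 4) - 4)) < 2)
step 5: [if@0.0.0] (((4 - 4) + ((if ((4 * 1) == (2 * 5)) then (4 * 4) else 4) - 4)) < 2)
step 6: [delta@0.0] ((0 + ((if ((4 * 1) == (2 * 5)) then (4 * 4) else 4) - 4)) < 2)
step 7: [delta@0.1.0.0.0] ((0 + ((if (4 == (2 * 5)) then (4 * 4) else 4) - 4)) < 2)
step 8: [delta@0.1.0.0.1] ((0 + ((if (4 == 10) then (4 * 4) else 4) - 4)) < 2)
step 9: [delta@0.1.0.0] ((0 + ((if false then (4 * 4) else 4) - 4)) < 2)
step 10: [if@0.1.0] ((0 + (4 - 4)) < 2)
step 11: [delta@0.1] ((0 + 0) < 2)
step 12: [delta@0] (0 < 2)
step 13: [delta@root] true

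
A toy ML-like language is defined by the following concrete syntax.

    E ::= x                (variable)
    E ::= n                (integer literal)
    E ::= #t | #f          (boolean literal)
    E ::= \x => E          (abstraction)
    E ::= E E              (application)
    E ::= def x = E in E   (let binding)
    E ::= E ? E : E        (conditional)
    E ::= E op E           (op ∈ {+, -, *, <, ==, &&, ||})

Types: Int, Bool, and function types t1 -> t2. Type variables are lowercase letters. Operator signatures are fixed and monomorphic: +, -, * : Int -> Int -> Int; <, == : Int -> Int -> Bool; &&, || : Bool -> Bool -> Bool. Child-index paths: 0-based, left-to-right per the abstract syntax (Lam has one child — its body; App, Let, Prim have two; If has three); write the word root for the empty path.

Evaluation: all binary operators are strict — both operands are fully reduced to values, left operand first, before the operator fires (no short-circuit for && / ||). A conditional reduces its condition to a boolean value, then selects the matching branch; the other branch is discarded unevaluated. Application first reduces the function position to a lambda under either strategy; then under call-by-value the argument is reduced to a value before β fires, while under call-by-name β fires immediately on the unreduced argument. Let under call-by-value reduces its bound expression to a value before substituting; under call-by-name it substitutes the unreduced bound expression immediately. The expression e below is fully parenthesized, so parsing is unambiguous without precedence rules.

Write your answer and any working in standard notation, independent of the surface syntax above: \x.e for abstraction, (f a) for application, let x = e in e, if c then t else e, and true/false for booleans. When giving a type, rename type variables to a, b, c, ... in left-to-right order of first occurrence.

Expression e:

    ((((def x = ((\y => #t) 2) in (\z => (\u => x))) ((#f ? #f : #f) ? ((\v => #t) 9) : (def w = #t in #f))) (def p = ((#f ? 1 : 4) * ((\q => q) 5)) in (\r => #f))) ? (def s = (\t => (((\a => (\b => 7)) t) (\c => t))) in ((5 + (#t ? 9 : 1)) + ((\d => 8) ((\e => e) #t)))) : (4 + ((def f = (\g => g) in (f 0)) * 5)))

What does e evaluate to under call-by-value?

Derivation:
step 0: (if (((let x = ((\y.true) 2) in (\z.(\u.x))) (if (if false then false else false) then ((\v.true) 9) else (let w = true in false))) (let p = ((if false then 1 else 4) * ((\q.q) 5)) in (\r.false))) then (let s = (\t.(((\a.(\b.7)) t) (\c.t))) in ((5 + (if true then 9 else 1)) + ((\d.8) ((\e.e) true)))) else (4 + ((let f = (\g.g) in (f 0)) * 5)))
step 1: [beta@0.0.0.0] (if (((let x = true in (\z.(\u.x))) (if (if false then false else false) then ((\v.true) 9) else (let w = true in false))) (let p = ((if false then 1 else 4) * ((\q.q) 5)) in (\r.false))) then (let s = (\t.(((\a.(\b.7)) t) (\c.t))) in ((5 + (if true then 9 else 1)) + ((\d.8) ((\e.e) true)))) else (4 + ((let f = (\g.g) in (f 0)) * 5)))
step 2: [let@0.0.0] (if (((\z.(\u.true)) (if (if false then false else false) then ((\v.true) 9) else (let w = true in false))) (let p = ((if false then 1 else 4) * ((\q.q) 5)) in (\r.false))) then (let s = (\t.(((\a.(\b.7)) t) (\c.t))) in ((5 + (if true then 9 else 1)) + ((\d.8) ((\e.e) true)))) else (4 + ((let f = (\g.g) in (f 0)) * 5)))
step 3: [if@0.0.1.0] (if (((\z.(\u.true)) (if false then ((\v.true) 9) else (let w = true in false))) (let p = ((if false then 1 else 4) * ((\q.q) 5)) in (\r.false))) then (let s = (\t.(((\a.(\b.7)) t) (\c.t))) in ((5 + (if true then 9 else 1)) + ((\d.8) ((\e.e) true)))) else (4 + ((let f = (\g.g) in (f 0)) * 5)))
step 4: [if@0.0.1] (if (((\z.(\u.true)) (let w = true in false)) (let p = ((if false then 1 else 4) * ((\q.q) 5)) in (\r.false))) then (let s = (\t.(((\a.(\b.7)) t) (\c.t))) in ((5 + (if true then 9 else 1)) + ((\d.8) ((\e.e) true)))) else (4 + ((let f = (\g.g) in (f 0)) * 5)))
step 5: [let@0.0.1] (if (((\z.(\u.true)) false) (let p = ((if false then 1 else 4) * ((\q.q) 5)) in (\r.false))) then (let s = (\t.(((\a.(\b.7)) t) (\c.t))) in ((5 + (if true then 9 else 1)) + ((\d.8) ((\e.e) true)))) else (4 + ((let f = (\g.g) in (f 0)) * 5)))
step 6: [beta@0.0] (if ((\u.true) (let p = ((if false then 1 else 4) * ((\q.q) 5)) in (\r.false))) then (let s = (\t.(((\a.(\b.7)) t) (\c.t))) in ((5 + (if true then 9 else 1)) + ((\d.8) ((\e.e) true)))) else (4 + ((let f = (\g.g) in (f 0)) * 5)))
step 7: [if@0.1.0.0] (if ((\u.true) (let p = (4 * ((\q.q) 5)) in (\r.false))) then (let s = (\t.(((\a.(\b.7)) t) (\c.t))) in ((5 + (if true then 9 else 1)) + ((\d.8) ((\e.e) true)))) else (4 + ((let f = (\g.g) in (f 0)) * 5)))
step 8: [beta@0.1.0.1] (if ((\u.true) (let p = (4 * 5) in (\r.false))) then (let s = (\t.(((\a.(\b.7)) t) (\c.t))) in ((5 + (if true then 9 else 1)) + ((\d.8) ((\e.e) true)))) else (4 + ((let f = (\g.g) in (f 0)) * 5)))
step 9: [delta@0.1.0] (if ((\u.true) (let p = 20 in (\r.false))) then (let s = (\t.(((\a.(\b.7)) t) (\c.t))) in ((5 + (if true then 9 else 1)) + ((\d.8) ((\e.e) true)))) else (4 + ((let f = (\g.g) in (f 0)) * 5)))
step 10: [let@0.1] (if ((\u.true) (\r.false)) then (let s = (\t.(((\a.(\b.7)) t) (\c.t))) in ((5 + (if true then 9 else 1)) + ((\d.8) ((\e.e) true)))) else (4 + ((let f = (\g.g) in (f 0)) * 5)))
step 11: [beta@0] (if true then (let s = (\t.(((\a.(\b.7)) t) (\c.t))) in ((5 + (if true then 9 else 1)) + ((\d.8) ((\e.e) true)))) else (4 + ((let f = (\g.g) in (f 0)) * 5)))
step 12: [if@root] (let s = (\t.(((\a.(\b.7)) t) (\c.t))) in ((5 + (if true then 9 else 1)) + ((\d.8) ((\e.e) true))))
step 13: [let@root] ((5 + (if true then 9 else 1)) + ((\d.8) ((\e.e) true)))
step 14: [if@0.1] ((5 + 9) + ((\d.8) ((\e.e) true)))
step 15: [delta@0] (14 + ((\d.8) ((\e.e) true)))
step 16: [beta@1.1] (14 + ((\d.8) true))
step 17: [beta@1] (14 + 8)
step 18: [delta@root] 22

Answer: 22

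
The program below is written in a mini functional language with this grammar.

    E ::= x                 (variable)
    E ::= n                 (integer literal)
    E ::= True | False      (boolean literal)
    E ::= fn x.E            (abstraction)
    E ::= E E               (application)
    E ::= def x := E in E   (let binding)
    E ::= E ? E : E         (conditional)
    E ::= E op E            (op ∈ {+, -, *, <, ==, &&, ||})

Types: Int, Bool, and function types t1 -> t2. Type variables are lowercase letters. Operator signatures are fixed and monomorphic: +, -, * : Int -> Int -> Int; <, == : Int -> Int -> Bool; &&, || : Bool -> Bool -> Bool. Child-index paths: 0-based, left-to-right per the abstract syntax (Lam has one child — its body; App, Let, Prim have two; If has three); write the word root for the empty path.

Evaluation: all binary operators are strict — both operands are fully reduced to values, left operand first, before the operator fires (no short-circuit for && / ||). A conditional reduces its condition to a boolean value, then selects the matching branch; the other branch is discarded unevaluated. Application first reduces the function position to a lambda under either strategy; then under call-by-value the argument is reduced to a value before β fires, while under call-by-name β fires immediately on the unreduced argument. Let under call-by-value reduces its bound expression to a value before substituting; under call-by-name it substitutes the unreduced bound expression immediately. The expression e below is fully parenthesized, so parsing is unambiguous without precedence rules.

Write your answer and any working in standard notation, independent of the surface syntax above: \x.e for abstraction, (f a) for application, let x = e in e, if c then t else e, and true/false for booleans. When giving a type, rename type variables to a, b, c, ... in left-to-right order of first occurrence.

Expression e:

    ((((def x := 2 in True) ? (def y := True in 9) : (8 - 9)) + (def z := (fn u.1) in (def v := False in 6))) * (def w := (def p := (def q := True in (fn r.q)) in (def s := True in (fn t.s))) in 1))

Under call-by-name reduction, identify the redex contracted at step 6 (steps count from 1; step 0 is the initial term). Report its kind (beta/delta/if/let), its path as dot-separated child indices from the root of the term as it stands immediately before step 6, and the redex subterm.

Derivation:
step 0: (((if (let x = 2 in true) then (let y = true in 9) else (8 - 9)) + (let z = (\u.1) in (let v = false in 6))) * (let w = (let p = (let q = true in (\r.q)) in (let s = true in (\t.s))) in 1))
step 1: [let@0.0.0] (((if true then (let y = true in 9) else (8 - 9)) + (let z = (\u.1) in (let v = false in 6))) * (let w = (let p = (let q = true in (\r.q)) in (let s = true in (\t.s))) in 1))
step 2: [if@0.0] (((let y = true in 9) + (let z = (\u.1) in (let v = false in 6))) * (let w = (let p = (let q = true in (\r.q)) in (let s = true in (\t.s))) in 1))
step 3: [let@0.0] ((9 + (let z = (\u.1) in (let v = false in 6))) * (let w = (let p = (let q = true in (\r.q)) in (let s = true in (\t.s))) in 1))
step 4: [let@0.1] ((9 + (let v = false in 6)) * (let w = (let p = (let q = true in (\r.q)) in (let s = true in (\t.s))) in 1))
step 5: [let@0.1] ((9 + 6) * (let w = (let p = (let q = true in (\r.q)) in (let s = true in (\t.s))) in 1))
step 6: [delta@0] (15 * (let w = (let p = (let q = true in (\r.q)) in (let s = true in (\t.s))) in 1))

Answer: delta at 0 : (9 + 6)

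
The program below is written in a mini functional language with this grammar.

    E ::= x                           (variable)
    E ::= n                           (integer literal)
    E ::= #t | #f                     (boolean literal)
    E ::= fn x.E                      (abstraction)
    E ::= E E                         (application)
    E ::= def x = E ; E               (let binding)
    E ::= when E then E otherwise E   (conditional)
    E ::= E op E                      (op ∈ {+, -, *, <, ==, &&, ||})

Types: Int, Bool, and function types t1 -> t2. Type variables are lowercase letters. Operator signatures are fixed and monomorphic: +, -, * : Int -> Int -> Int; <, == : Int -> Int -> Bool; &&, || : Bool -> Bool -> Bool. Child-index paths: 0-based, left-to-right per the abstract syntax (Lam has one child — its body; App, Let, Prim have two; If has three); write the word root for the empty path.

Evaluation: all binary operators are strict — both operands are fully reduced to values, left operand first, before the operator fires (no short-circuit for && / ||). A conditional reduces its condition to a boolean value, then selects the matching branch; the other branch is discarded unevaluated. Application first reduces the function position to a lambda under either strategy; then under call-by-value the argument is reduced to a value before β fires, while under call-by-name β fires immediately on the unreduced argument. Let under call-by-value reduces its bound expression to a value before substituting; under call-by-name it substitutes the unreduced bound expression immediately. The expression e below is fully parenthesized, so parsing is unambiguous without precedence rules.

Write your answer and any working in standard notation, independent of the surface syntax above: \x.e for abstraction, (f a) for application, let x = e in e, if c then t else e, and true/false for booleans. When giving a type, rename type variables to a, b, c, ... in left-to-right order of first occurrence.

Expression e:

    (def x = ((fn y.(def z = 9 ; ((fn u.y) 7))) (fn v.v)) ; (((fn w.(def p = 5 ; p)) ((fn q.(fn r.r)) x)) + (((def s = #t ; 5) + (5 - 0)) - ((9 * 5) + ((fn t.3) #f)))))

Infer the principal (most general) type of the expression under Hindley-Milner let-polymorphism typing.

Trace:
let z : Int
y : a
\u._ : b -> a
  unify b -> a ~ Int -> c
  unify b ~ Int
  unify a ~ c
_ _ : c
\y._ : c -> c
v : d
\v._ : d -> d
  unify c -> c ~ (d -> d) -> e
  unify c ~ d -> d
  unify d -> d ~ e
_ _ : d -> d
let x : forall. d -> d
let p : Int
p : Int
\w._ : f -> Int
r : h
\r._ : h -> h
\q._ : g -> h -> h
x : i -> i
  unify g -> h -> h ~ (i -> i) -> j
  unify g ~ i -> i
  unify h -> h ~ j
_ _ : h -> h
  unify f -> Int ~ (h -> h) -> k
  unify f ~ h -> h
  unify Int ~ k
_ _ : Int
  unify Int ~ Int
let s : Bool
  unify Int ~ Int
  unify Int ~ Int
  unify Int ~ Int
  unify Int ~ Int
  unify Int ~ Int
  unify Int ~ Int
  unify Int ~ Int
  unify Int ~ Int
\t._ : l -> Int
  unify l -> Int ~ Bool -> m
  unify l ~ Bool
  unify Int ~ m
_ _ : Int
  unify Int ~ Int
  unify Int ~ Int
  unify Int ~ Int

Answer: Int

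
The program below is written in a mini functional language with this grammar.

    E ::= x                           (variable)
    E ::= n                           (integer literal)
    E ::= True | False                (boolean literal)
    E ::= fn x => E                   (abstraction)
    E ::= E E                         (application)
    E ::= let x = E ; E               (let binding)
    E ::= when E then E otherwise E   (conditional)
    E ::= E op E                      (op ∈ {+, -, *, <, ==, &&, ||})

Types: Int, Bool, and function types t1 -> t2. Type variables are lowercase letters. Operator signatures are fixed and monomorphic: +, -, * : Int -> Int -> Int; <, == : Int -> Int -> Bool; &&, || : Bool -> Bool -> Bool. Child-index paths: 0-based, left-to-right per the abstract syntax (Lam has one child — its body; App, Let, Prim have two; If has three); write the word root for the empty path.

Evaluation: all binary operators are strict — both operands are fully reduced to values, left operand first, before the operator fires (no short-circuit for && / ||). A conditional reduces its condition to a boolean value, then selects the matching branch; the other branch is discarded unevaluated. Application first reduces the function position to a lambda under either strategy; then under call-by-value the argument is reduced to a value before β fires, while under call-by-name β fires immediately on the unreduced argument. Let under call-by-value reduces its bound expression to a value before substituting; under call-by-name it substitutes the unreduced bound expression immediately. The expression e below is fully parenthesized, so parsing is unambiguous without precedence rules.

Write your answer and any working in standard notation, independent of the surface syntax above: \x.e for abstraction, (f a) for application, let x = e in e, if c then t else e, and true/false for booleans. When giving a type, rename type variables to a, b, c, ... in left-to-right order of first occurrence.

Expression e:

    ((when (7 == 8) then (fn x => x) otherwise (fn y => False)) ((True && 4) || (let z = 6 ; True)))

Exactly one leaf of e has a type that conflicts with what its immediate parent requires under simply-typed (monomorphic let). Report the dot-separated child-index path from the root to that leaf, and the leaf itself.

Working:
  unify Int ~ Int
  unify Int ~ Int
  unify Bool ~ Bool
x : a
\x._ : a -> a
\y._ : b -> Bool
  unify a -> a ~ b -> Bool
  unify a ~ b
  unify b ~ Bool
  unify Bool ~ Bool
  unify Int ~ Bool
  FAIL: mismatch Int ~ Bool

Answer: 1.0.1 : 4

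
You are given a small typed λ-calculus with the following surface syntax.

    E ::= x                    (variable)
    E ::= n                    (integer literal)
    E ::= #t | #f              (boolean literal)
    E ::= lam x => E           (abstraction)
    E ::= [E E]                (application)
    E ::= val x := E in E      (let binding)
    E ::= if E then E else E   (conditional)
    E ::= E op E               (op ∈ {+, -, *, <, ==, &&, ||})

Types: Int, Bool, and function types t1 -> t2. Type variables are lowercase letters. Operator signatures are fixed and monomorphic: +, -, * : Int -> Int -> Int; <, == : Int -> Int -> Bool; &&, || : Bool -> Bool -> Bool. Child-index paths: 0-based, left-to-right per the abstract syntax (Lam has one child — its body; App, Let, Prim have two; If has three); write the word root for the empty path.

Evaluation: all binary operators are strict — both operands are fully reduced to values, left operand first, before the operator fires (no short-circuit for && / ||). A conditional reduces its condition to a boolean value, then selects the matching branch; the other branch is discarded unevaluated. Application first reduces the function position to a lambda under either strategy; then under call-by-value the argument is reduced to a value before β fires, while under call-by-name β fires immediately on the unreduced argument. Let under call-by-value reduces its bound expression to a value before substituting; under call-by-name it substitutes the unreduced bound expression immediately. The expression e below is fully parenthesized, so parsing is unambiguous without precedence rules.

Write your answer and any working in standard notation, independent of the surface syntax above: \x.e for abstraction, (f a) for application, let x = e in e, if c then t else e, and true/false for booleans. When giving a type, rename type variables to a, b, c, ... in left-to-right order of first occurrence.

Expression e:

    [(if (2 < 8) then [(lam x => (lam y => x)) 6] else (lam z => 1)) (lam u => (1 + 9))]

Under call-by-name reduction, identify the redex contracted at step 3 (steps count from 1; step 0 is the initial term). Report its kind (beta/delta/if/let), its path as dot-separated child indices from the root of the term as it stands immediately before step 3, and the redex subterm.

Derivation:
step 0: ((if (2 < 8) then ((\x.(\y.x)) 6) else (\z.1)) (\u.(1 + 9)))
step 1: [delta@0.0] ((if true then ((\x.(\y.x)) 6) else (\z.1)) (\u.(1 + 9)))
step 2: [if@0] (((\x.(\y.x)) 6) (\u.(1 + 9)))
step 3: [beta@0] ((\y.6) (\u.(1 + 9)))

Answer: beta at 0 : ((\x.(\y.x)) 6)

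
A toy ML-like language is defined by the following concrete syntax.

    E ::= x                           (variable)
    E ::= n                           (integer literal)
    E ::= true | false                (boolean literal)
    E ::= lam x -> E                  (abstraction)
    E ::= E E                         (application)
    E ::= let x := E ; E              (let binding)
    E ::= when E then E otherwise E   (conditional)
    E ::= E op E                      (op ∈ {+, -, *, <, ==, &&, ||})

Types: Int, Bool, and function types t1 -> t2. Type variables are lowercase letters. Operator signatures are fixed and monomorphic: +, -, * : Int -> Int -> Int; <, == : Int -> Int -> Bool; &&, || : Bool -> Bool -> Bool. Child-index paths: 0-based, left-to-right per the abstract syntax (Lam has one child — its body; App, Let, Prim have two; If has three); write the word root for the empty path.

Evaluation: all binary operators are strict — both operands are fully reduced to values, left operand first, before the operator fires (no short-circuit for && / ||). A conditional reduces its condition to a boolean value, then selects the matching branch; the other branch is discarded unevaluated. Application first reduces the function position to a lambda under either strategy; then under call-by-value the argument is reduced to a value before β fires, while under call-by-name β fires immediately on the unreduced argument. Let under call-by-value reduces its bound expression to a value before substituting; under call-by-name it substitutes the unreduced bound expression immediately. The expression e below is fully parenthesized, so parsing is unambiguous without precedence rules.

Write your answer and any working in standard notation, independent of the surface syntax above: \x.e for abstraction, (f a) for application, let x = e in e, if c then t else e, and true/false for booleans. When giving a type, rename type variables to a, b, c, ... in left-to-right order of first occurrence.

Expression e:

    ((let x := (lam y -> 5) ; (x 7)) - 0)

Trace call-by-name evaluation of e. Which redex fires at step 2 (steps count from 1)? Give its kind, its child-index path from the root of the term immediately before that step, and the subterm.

Answer: beta at 0 : ((\y.5) 7)

Working:
step 0: ((let x = (\y.5) in (x 7)) - 0)
step 1: [let@0] (((\y.5) 7) - 0)
step 2: [beta@0] (5 - 0)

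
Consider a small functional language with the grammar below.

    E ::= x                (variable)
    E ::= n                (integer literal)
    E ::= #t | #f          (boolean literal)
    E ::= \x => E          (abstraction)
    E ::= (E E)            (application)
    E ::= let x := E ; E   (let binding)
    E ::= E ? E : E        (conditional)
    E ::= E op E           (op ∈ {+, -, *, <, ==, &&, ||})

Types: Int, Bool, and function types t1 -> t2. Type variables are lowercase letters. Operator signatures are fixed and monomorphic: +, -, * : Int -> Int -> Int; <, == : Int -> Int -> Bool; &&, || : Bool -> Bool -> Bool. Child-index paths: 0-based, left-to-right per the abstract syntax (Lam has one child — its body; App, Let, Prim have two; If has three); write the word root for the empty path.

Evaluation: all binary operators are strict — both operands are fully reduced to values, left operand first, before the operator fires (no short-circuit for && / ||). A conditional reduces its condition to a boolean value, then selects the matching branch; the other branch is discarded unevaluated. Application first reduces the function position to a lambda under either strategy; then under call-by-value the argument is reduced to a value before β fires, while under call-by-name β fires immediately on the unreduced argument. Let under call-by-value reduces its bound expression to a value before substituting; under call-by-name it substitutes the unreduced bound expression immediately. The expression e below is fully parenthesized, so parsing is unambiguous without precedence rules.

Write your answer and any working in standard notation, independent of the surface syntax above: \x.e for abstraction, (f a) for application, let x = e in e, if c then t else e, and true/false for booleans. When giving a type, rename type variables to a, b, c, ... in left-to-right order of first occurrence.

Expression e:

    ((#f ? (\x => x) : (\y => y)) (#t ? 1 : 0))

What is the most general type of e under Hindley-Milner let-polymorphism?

Answer: Int

Working:
  unify Bool ~ Bool
x : a
\x._ : a -> a
y : b
\y._ : b -> b
  unify a -> a ~ b -> b
  unify a ~ b
  unify b ~ b
  unify Bool ~ Bool
  unify Int ~ Int
  unify b -> b ~ Int -> c
  unify b ~ Int
  unify Int ~ c
_ _ : Int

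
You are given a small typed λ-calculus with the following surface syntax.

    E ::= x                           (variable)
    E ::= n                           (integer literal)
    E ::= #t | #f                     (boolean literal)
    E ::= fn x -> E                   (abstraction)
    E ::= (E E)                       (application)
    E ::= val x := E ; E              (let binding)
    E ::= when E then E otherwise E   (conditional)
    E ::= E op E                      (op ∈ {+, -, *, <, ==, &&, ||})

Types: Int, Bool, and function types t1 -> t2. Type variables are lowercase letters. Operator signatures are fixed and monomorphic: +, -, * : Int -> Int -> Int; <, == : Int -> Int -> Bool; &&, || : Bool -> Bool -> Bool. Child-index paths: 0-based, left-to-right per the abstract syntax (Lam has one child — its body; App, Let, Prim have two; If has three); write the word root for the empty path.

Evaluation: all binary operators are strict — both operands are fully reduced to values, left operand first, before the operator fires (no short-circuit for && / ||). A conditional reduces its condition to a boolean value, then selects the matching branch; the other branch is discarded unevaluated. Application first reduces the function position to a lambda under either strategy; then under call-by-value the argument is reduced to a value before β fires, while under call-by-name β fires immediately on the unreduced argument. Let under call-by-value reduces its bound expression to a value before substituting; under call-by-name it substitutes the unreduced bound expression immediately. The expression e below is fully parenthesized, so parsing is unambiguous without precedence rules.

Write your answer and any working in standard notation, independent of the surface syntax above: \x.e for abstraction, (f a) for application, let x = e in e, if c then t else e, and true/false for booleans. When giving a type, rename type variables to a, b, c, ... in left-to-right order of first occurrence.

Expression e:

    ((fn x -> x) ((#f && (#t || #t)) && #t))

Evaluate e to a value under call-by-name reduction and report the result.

Answer: false

Derivation:
step 0: ((\x.x) ((false && (true || true)) && true))
step 1: [beta@root] ((false && (true || true)) && true)
step 2: [delta@0.1] ((false && true) && true)
step 3: [delta@0] (false && true)
step 4: [delta@root] false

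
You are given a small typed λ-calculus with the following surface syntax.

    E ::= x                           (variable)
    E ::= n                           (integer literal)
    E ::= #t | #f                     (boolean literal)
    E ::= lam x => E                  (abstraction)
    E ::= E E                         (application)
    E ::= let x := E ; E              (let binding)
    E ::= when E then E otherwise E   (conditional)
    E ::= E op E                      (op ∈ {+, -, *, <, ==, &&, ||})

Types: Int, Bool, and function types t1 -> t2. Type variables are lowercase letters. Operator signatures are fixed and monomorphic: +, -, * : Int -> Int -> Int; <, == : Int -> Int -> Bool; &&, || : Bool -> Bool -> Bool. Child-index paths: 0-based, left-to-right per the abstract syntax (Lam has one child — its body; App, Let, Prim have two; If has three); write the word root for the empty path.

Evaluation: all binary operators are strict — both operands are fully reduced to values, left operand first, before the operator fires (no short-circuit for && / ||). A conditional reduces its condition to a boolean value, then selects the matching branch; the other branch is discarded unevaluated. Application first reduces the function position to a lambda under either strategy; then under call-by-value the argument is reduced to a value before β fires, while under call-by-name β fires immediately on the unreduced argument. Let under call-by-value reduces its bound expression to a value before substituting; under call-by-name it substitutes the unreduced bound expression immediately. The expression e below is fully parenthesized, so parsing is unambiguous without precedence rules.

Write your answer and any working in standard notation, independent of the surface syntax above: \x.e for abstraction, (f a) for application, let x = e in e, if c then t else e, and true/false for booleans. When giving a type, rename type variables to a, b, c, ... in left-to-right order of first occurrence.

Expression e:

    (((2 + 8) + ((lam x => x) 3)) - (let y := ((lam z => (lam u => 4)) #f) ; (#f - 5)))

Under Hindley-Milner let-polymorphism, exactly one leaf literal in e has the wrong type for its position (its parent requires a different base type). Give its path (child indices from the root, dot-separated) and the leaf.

Working:
  unify Int ~ Int
  unify Int ~ Int
  unify Int ~ Int
x : a
\x._ : a -> a
  unify a -> a ~ Int -> b
  unify a ~ Int
  unify Int ~ b
_ _ : Int
  unify Int ~ Int
  unify Int ~ Int
\u._ : d -> Int
\z._ : c -> d -> Int
  unify c -> d -> Int ~ Bool -> e
  unify c ~ Bool
  unify d -> Int ~ e
_ _ : d -> Int
let y : forall. d -> Int
  unify Bool ~ Int
  FAIL: mismatch Bool ~ Int

Answer: 1.1.0 : false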